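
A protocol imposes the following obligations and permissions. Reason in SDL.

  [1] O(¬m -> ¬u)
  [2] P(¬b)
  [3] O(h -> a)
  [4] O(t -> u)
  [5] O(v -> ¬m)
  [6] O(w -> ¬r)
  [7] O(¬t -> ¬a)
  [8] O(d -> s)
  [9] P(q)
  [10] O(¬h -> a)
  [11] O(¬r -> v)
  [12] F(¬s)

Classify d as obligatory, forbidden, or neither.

Neither

Premise 8 is O(d -> s); even if O(s) held, inferring O(d) would be affirming the consequent — invalid.
No premise or chain of K-axiom applications forces O(d), and none forces O(¬d). So d is neither obligatory nor forbidden under these norms.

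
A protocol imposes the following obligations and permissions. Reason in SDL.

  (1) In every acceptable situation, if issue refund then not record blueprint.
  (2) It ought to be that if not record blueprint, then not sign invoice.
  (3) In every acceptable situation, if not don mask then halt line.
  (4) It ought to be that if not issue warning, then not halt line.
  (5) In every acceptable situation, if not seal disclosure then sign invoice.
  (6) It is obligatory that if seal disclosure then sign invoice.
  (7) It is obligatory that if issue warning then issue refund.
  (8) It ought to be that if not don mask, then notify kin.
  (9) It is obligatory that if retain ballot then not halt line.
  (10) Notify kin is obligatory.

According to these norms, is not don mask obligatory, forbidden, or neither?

Premises 6 and 5 are O(seal_disclosure → sign_invoice) and O(¬seal_disclosure → sign_invoice); every ideal world satisfies seal_disclosure or ¬seal_disclosure, so in either case sign_invoice holds — hence O(sign_invoice).
Premise 2, O(¬record_blueprint → ¬sign_invoice), contraposes to O(sign_invoice → record_blueprint); with O(sign_invoice) we get O(record_blueprint).
Premise 1 is O(issue_refund → ¬record_blueprint); contrapositively O(record_blueprint → ¬issue_refund). Since O(record_blueprint) holds, K gives O(¬issue_refund).
Premise 7 is O(issue_warning → issue_refund); contrapositively O(¬issue_refund → ¬issue_warning). Since O(¬issue_refund) holds, K gives O(¬issue_warning).
With premise 4, O(¬issue_warning → ¬halt_line), the K-axiom yields O(¬halt_line).
The contrapositive of premise 3 (O(¬don_mask → halt_line)) is O(¬halt_line → don_mask), and O(¬halt_line) is already established, so O(don_mask).
Premises 8, 9, 10 do not contribute to this derivation.
Thus O(don_mask), which is F(¬don_mask): ¬don_mask is forbidden.

Forbidden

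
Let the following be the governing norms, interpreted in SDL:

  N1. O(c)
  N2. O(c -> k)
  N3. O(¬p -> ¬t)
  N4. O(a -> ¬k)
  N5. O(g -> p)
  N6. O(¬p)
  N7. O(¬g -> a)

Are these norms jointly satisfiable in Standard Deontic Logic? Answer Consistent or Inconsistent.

Inconsistent

Premise 1 states O(c) outright.
With premise 2, O(c -> k), the K-axiom yields O(k).
The contrapositive of premise 4 (O(a -> ¬k)) is O(k -> ¬a), and O(k) is already established, so O(¬a).
Premise 7 is O(¬g -> a); contrapositively O(¬a -> g). Since O(¬a) holds, K gives O(g).
Applying K to premise 5 (O(g -> p)) and O(g) yields O(p).
But premise 6 directly asserts O(¬p).
We now have both O(p) and O(¬p) — p is simultaneously obligatory and forbidden, violating the D-axiom.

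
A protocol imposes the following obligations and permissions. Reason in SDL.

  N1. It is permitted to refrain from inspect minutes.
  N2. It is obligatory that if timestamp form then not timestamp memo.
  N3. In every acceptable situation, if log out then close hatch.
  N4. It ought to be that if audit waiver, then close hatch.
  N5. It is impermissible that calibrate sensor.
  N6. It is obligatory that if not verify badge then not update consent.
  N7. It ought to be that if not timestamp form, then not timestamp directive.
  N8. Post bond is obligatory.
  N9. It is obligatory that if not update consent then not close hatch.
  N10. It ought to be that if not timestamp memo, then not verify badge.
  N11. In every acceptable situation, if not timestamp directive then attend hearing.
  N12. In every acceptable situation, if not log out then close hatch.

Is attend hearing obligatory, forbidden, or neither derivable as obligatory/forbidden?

Premises 12 and 3 cover both cases: O(¬log_out → close_hatch) and O(log_out → close_hatch). Since ¬log_out ∨ log_out is a tautology, O(close_hatch) follows.
The contrapositive of premise 9 (O(¬update_consent → ¬close_hatch)) is O(close_hatch → update_consent), and O(close_hatch) is already established, so O(update_consent).
Premise 6 is O(¬verify_badge → ¬update_consent); contrapositively O(update_consent → verify_badge). Since O(update_consent) holds, K gives O(verify_badge).
The contrapositive of premise 10 (O(¬timestamp_memo → ¬verify_badge)) is O(verify_badge → timestamp_memo), and O(verify_badge) is already established, so O(timestamp_memo).
The contrapositive of premise 2 (O(timestamp_form → ¬timestamp_memo)) is O(timestamp_memo → ¬timestamp_form), and O(timestamp_memo) is already established, so O(¬timestamp_form).
From O(¬timestamp_form) and premise 7, O(¬timestamp_form → ¬timestamp_directive), we obtain O(¬timestamp_directive).
Premise 11 is O(¬timestamp_directive → attend_hearing); since O(¬timestamp_directive), deontic closure gives O(attend_hearing).
Premises 1, 4, 5, 8 do not contribute to this derivation.
Hence attend_hearing is obligatory.

Obligatory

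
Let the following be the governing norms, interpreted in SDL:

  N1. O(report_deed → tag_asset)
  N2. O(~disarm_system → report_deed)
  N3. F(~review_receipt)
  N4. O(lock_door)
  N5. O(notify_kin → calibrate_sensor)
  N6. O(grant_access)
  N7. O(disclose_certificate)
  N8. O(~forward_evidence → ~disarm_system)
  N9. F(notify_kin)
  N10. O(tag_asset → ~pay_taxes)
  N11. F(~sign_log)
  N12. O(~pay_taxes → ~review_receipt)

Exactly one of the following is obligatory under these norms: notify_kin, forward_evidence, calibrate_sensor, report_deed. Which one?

Premise 3 is F(~review_receipt), i.e. O(review_receipt).
Premise 12, O(~pay_taxes → ~review_receipt), contraposes to O(review_receipt → pay_taxes); with O(review_receipt) we get O(pay_taxes).
The contrapositive of premise 10 (O(tag_asset → ~pay_taxes)) is O(pay_taxes → ~tag_asset), and O(pay_taxes) is already established, so O(~tag_asset).
The contrapositive of premise 1 (O(report_deed → tag_asset)) is O(~tag_asset → ~report_deed), and O(~tag_asset) is already established, so O(~report_deed).
Premise 2, O(~disarm_system → report_deed), contraposes to O(~report_deed → disarm_system); with O(~report_deed) we get O(disarm_system).
Premise 8 is O(~forward_evidence → ~disarm_system); contrapositively O(disarm_system → forward_evidence). Since O(disarm_system) holds, K gives O(forward_evidence).
So O(forward_evidence) holds — forward_evidence is obligatory. None of the other listed options is made obligatory by any chain of premises.

forward_evidence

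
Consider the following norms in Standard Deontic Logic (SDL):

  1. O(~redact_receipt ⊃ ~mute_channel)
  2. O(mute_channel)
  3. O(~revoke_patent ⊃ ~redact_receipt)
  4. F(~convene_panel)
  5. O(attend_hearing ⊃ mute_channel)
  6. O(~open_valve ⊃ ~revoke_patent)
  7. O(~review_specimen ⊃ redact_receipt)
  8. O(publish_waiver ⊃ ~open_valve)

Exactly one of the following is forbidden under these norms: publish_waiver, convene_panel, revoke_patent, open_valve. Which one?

From premise 2 we have O(mute_channel).
Premise 1 is O(~redact_receipt ⊃ ~mute_channel); contrapositively O(mute_channel ⊃ redact_receipt). Since O(mute_channel) holds, K gives O(redact_receipt).
Premise 3 is O(~revoke_patent ⊃ ~redact_receipt); contrapositively O(redact_receipt ⊃ revoke_patent). Since O(redact_receipt) holds, K gives O(revoke_patent).
Premise 6, O(~open_valve ⊃ ~revoke_patent), contraposes to O(revoke_patent ⊃ open_valve); with O(revoke_patent) we get O(open_valve).
The contrapositive of premise 8 (O(publish_waiver ⊃ ~open_valve)) is O(open_valve ⊃ ~publish_waiver), and O(open_valve) is already established, so O(~publish_waiver).
So O(~publish_waiver) holds, i.e. publish_waiver is forbidden. None of the other listed options is forbidden under the premises.

publish_waiver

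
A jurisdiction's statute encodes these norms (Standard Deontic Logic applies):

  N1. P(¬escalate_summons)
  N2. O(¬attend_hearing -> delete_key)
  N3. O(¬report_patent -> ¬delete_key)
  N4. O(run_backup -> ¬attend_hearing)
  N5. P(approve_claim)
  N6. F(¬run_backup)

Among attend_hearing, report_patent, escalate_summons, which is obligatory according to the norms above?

report_patent

Premise 6, F(¬run_backup), is equivalent to O(run_backup).
Applying K to premise 4 (O(run_backup -> ¬attend_hearing)) and O(run_backup) yields O(¬attend_hearing).
From O(¬attend_hearing) and premise 2, O(¬attend_hearing -> delete_key), we obtain O(delete_key).
The contrapositive of premise 3 (O(¬report_patent -> ¬delete_key)) is O(delete_key -> report_patent), and O(delete_key) is already established, so O(report_patent).
So O(report_patent) holds — report_patent is obligatory. None of the other listed options is made obligatory by any chain of premises.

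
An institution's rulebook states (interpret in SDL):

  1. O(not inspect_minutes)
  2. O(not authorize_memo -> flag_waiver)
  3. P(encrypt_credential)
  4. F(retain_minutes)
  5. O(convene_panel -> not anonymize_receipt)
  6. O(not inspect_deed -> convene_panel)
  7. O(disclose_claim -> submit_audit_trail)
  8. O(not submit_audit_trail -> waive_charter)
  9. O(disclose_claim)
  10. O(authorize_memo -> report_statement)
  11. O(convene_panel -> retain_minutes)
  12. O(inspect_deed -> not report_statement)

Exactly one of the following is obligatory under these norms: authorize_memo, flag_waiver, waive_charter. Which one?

flag_waiver

Premise 4, F(retain_minutes), is equivalent to O(not retain_minutes).
Premise 11 is O(convene_panel -> retain_minutes); contrapositively O(not retain_minutes -> not convene_panel). Since O(not retain_minutes) holds, K gives O(not convene_panel).
The contrapositive of premise 6 (O(not inspect_deed -> convene_panel)) is O(not convene_panel -> inspect_deed), and O(not convene_panel) is already established, so O(inspect_deed).
From O(inspect_deed) and premise 12, O(inspect_deed -> not report_statement), we obtain O(not report_statement).
Premise 10, O(authorize_memo -> report_statement), contraposes to O(not report_statement -> not authorize_memo); with O(not report_statement) we get O(not authorize_memo).
With premise 2, O(not authorize_memo -> flag_waiver), the K-axiom yields O(flag_waiver).
So O(flag_waiver) holds — flag_waiver is obligatory. None of the other listed options is made obligatory by any chain of premises.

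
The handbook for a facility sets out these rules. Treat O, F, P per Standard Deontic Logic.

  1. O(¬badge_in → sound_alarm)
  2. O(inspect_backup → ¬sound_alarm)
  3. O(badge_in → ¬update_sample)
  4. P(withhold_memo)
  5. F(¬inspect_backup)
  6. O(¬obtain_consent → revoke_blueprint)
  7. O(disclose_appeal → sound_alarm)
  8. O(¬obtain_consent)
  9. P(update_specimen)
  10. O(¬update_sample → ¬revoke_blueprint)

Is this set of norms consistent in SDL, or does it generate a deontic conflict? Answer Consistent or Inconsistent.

Premise 8 states O(¬obtain_consent) outright.
Applying K to premise 6 (O(¬obtain_consent → revoke_blueprint)) and O(¬obtain_consent) yields O(revoke_blueprint).
Premise 10, O(¬update_sample → ¬revoke_blueprint), contraposes to O(revoke_blueprint → update_sample); with O(revoke_blueprint) we get O(update_sample).
Premise 3 is O(badge_in → ¬update_sample); contrapositively O(update_sample → ¬badge_in). Since O(update_sample) holds, K gives O(¬badge_in).
With premise 1, O(¬badge_in → sound_alarm), the K-axiom yields O(sound_alarm).
Premise 2, O(inspect_backup → ¬sound_alarm), contraposes to O(sound_alarm → ¬inspect_backup); with O(sound_alarm) we get O(¬inspect_backup).
However, F(¬inspect_backup) at premise 5 amounts to O(inspect_backup).
We now have both O(¬inspect_backup) and O(inspect_backup) — inspect_backup is simultaneously obligatory and forbidden, violating the D-axiom.

Inconsistent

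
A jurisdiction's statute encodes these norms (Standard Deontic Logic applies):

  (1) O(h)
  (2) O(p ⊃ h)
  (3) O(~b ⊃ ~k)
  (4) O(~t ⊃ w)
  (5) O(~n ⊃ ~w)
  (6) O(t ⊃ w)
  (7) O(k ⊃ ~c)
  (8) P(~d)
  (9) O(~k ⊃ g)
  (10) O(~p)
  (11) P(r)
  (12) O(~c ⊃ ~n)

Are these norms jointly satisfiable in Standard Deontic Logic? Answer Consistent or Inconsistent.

Consistent

Premise 2 is O(p ⊃ h); even if O(h) held, inferring O(p) would be affirming the consequent — invalid.
So O(p) is not derivable, and the apparent clash with O(~p) does not arise.
A world satisfying every obligation exists (e.g. b=false, c=true, d=false, g=true, h=true, k=false, n=true, p=false, r=false, t=false, w=true); no atom is both obligatory and forbidden, so the set is consistent.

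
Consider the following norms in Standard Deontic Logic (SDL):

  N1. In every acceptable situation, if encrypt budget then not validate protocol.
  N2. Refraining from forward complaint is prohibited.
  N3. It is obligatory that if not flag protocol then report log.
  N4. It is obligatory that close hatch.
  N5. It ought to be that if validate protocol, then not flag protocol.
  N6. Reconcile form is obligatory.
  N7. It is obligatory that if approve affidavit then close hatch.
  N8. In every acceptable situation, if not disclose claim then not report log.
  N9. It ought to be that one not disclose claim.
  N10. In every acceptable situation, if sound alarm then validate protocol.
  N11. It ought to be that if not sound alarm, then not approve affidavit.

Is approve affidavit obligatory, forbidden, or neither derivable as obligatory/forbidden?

Forbidden

Premise 9 gives O(¬disclose_claim).
Premise 8 is O(¬disclose_claim → ¬report_log); since O(¬disclose_claim), deontic closure gives O(¬report_log).
Premise 3 is O(¬flag_protocol → report_log); contrapositively O(¬report_log → flag_protocol). Since O(¬report_log) holds, K gives O(flag_protocol).
The contrapositive of premise 5 (O(validate_protocol → ¬flag_protocol)) is O(flag_protocol → ¬validate_protocol), and O(flag_protocol) is already established, so O(¬validate_protocol).
Premise 10 is O(sound_alarm → validate_protocol); contrapositively O(¬validate_protocol → ¬sound_alarm). Since O(¬validate_protocol) holds, K gives O(¬sound_alarm).
From O(¬sound_alarm) and premise 11, O(¬sound_alarm → ¬approve_affidavit), we obtain O(¬approve_affidavit).
Premises 1, 2, 4, 6, 7 do not contribute to this derivation.
Thus O(¬approve_affidavit), which is F(approve_affidavit): approve_affidavit is forbidden.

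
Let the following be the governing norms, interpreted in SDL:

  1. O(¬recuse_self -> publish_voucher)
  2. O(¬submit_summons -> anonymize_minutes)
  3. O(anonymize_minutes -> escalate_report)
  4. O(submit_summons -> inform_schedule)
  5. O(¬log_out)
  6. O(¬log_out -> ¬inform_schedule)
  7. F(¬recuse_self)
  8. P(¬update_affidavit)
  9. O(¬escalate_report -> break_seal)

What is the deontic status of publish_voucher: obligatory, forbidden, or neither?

Neither

Premise 1 is O(¬recuse_self -> publish_voucher), but O(¬recuse_self) is not derivable from the premises, so it does not yield O(publish_voucher).
No premise or chain of K-axiom applications forces O(publish_voucher), and none forces O(¬publish_voucher). So publish_voucher is neither obligatory nor forbidden under these norms.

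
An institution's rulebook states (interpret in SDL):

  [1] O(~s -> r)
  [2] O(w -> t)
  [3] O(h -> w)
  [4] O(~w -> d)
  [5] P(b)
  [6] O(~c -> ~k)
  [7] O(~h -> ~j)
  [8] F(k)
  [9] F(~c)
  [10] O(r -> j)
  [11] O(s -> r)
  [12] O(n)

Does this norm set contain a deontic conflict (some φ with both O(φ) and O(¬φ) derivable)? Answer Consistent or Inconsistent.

Consistent

Premise 6 is O(~c -> ~k); even if O(~k) held, inferring O(~c) would be affirming the consequent — invalid.
So O(~c) is not derivable, and the apparent clash with O(c) does not arise.
A world satisfying every obligation exists (e.g. b=false, c=true, d=false, h=true, j=true, k=false, n=true, r=true, s=false, t=true, w=true); no atom is both obligatory and forbidden, so the set is consistent.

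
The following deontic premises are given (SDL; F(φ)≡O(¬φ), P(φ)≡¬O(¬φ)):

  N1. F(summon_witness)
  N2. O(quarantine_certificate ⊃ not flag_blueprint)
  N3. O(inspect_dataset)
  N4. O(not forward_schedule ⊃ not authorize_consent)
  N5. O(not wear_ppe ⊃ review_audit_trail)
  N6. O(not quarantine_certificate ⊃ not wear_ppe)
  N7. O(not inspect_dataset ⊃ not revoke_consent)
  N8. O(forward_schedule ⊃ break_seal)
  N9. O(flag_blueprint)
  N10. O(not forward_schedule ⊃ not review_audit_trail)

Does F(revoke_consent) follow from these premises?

Premise 7 is O(not inspect_dataset ⊃ not revoke_consent), but O(not inspect_dataset) is not derivable from the premises, so it does not yield O(not revoke_consent).
No other premise forces O(not revoke_consent). An ideal world satisfying every premise can still have revoke_consent true, so F(revoke_consent) is not derivable.

No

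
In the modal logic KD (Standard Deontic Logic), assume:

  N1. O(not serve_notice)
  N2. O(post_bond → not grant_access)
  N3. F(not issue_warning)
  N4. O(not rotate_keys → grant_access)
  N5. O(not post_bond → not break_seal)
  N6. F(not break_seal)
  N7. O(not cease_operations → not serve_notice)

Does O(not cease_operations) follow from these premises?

No

Premise 7 is O(not cease_operations → not serve_notice); even if O(not serve_notice) held, inferring O(not cease_operations) would be affirming the consequent — invalid.
No other premise forces O(not cease_operations). An ideal world satisfying every premise can still have not cease_operations false, so O(not cease_operations) is not derivable.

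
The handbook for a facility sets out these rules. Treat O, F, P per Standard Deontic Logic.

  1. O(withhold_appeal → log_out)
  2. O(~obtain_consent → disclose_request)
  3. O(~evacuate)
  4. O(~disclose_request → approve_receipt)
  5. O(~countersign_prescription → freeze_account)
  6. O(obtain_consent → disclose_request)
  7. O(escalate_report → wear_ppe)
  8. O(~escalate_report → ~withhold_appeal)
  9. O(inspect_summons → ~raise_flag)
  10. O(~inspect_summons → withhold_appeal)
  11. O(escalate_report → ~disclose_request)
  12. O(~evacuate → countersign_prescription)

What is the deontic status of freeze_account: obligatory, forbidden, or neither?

Neither

Premise 5 is O(~countersign_prescription → freeze_account), but O(~countersign_prescription) is not derivable from the premises, so it does not yield O(freeze_account).
No premise or chain of K-axiom applications forces O(freeze_account), and none forces O(~freeze_account). So freeze_account is neither obligatory nor forbidden under these norms.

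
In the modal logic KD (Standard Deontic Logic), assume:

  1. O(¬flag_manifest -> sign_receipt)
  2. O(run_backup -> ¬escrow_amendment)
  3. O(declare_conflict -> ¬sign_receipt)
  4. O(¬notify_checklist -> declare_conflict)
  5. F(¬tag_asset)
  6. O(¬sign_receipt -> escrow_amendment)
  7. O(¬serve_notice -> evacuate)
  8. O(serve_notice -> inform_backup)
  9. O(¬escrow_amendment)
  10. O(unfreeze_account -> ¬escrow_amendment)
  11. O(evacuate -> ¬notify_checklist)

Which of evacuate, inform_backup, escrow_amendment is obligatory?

From premise 9 we have O(¬escrow_amendment).
Premise 6, O(¬sign_receipt -> escrow_amendment), contraposes to O(¬escrow_amendment -> sign_receipt); with O(¬escrow_amendment) we get O(sign_receipt).
The contrapositive of premise 3 (O(declare_conflict -> ¬sign_receipt)) is O(sign_receipt -> ¬declare_conflict), and O(sign_receipt) is already established, so O(¬declare_conflict).
The contrapositive of premise 4 (O(¬notify_checklist -> declare_conflict)) is O(¬declare_conflict -> notify_checklist), and O(¬declare_conflict) is already established, so O(notify_checklist).
Premise 11 is O(evacuate -> ¬notify_checklist); contrapositively O(notify_checklist -> ¬evacuate). Since O(notify_checklist) holds, K gives O(¬evacuate).
The contrapositive of premise 7 (O(¬serve_notice -> evacuate)) is O(¬evacuate -> serve_notice), and O(¬evacuate) is already established, so O(serve_notice).
From O(serve_notice) and premise 8, O(serve_notice -> inform_backup), we obtain O(inform_backup).
So O(inform_backup) holds — inform_backup is obligatory. None of the other listed options is made obligatory by any chain of premises.

inform_backup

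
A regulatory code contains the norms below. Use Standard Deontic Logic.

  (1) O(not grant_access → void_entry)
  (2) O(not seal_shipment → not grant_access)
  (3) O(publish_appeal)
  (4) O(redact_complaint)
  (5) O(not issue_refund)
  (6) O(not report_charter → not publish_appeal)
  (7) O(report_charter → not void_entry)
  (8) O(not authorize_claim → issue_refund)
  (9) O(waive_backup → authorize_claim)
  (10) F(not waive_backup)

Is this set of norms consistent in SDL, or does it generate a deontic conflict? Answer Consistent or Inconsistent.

Consistent

Premise 8 is O(not authorize_claim → issue_refund), but O(not authorize_claim) is not derivable from the premises, so it does not yield O(issue_refund).
So O(issue_refund) is not derivable, and the apparent clash with O(not issue_refund) does not arise.
A world satisfying every obligation exists (e.g. authorize_claim=true, grant_access=true, issue_refund=false, publish_appeal=true, redact_complaint=true, report_charter=true, seal_shipment=true, void_entry=false, waive_backup=true); no atom is both obligatory and forbidden, so the set is consistent.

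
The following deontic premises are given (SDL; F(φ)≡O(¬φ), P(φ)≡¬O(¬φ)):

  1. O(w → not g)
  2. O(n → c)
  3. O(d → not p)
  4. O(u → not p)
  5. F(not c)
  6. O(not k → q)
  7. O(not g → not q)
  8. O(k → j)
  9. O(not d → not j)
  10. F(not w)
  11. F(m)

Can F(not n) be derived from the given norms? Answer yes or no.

No

Premise 2 is O(n → c); even if O(c) held, inferring O(n) would be affirming the consequent — invalid.
No other premise forces O(n). An ideal world satisfying every premise can still have not n true, so F(not n) is not derivable.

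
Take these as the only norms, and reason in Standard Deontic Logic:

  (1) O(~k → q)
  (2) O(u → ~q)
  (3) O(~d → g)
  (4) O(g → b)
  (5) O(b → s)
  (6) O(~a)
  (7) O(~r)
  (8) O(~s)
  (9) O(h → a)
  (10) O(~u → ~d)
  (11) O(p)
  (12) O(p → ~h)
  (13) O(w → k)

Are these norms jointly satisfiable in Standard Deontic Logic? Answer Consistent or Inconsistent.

Premise 9 is O(h → a), but O(h) is not derivable from the premises, so it does not yield O(a).
So O(a) is not derivable, and the apparent clash with O(~a) does not arise.
A world satisfying every obligation exists (e.g. a=false, b=false, d=true, g=false, h=false, k=true, p=true, q=false, r=false, s=false, u=true, w=false); no atom is both obligatory and forbidden, so the set is consistent.

Consistent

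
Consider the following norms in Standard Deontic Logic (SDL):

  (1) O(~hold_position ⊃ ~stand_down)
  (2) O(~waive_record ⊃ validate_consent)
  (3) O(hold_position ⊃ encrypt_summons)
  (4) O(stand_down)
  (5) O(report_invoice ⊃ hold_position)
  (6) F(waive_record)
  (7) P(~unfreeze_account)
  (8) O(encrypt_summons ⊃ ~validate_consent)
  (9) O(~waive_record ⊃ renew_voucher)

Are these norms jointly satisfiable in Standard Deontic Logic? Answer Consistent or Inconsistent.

Inconsistent

From premise 4 we have O(stand_down).
Premise 1, O(~hold_position ⊃ ~stand_down), contraposes to O(stand_down ⊃ hold_position); with O(stand_down) we get O(hold_position).
Premise 3 is O(hold_position ⊃ encrypt_summons); since O(hold_position), deontic closure gives O(encrypt_summons).
From O(encrypt_summons) and premise 8, O(encrypt_summons ⊃ ~validate_consent), we obtain O(~validate_consent).
The contrapositive of premise 2 (O(~waive_record ⊃ validate_consent)) is O(~validate_consent ⊃ waive_record), and O(~validate_consent) is already established, so O(waive_record).
Yet premise 6 is F(waive_record), i.e. O(~waive_record).
We now have both O(waive_record) and O(~waive_record) — waive_record is simultaneously obligatory and forbidden, violating the D-axiom.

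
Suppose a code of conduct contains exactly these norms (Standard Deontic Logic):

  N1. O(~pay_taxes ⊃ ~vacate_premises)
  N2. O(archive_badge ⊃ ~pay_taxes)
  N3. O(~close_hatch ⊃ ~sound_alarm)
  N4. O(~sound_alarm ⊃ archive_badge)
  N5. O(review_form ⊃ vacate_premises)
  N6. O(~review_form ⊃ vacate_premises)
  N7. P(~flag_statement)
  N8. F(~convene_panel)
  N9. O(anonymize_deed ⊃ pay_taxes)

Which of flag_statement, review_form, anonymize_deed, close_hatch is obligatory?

close_hatch

Premises 6 and 5 are O(~review_form ⊃ vacate_premises) and O(review_form ⊃ vacate_premises); every ideal world satisfies ~review_form or review_form, so in either case vacate_premises holds — hence O(vacate_premises).
Premise 1, O(~pay_taxes ⊃ ~vacate_premises), contraposes to O(vacate_premises ⊃ pay_taxes); with O(vacate_premises) we get O(pay_taxes).
The contrapositive of premise 2 (O(archive_badge ⊃ ~pay_taxes)) is O(pay_taxes ⊃ ~archive_badge), and O(pay_taxes) is already established, so O(~archive_badge).
Premise 4, O(~sound_alarm ⊃ archive_badge), contraposes to O(~archive_badge ⊃ sound_alarm); with O(~archive_badge) we get O(sound_alarm).
Premise 3 is O(~close_hatch ⊃ ~sound_alarm); contrapositively O(sound_alarm ⊃ close_hatch). Since O(sound_alarm) holds, K gives O(close_hatch).
So O(close_hatch) holds — close_hatch is obligatory. None of the other listed options is made obligatory by any chain of premises.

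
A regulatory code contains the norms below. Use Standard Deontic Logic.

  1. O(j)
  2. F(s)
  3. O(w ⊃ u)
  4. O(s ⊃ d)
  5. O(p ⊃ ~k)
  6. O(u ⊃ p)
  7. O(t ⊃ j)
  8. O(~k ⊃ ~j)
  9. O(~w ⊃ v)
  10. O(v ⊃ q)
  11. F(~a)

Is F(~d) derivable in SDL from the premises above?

No

Premise 4 is O(s ⊃ d), but O(s) is not derivable from the premises, so it does not yield O(d).
No other premise forces O(d). An ideal world satisfying every premise can still have ~d true, so F(~d) is not derivable.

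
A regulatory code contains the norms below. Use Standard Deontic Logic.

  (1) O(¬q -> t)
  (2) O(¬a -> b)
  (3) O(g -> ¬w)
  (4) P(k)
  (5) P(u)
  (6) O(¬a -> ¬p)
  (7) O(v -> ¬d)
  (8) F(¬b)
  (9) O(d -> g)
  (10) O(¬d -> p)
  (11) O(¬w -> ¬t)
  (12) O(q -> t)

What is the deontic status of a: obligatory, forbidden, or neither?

Premises 12 and 1 are O(q -> t) and O(¬q -> t); every ideal world satisfies q or ¬q, so in either case t holds — hence O(t).
Premise 11, O(¬w -> ¬t), contraposes to O(t -> w); with O(t) we get O(w).
The contrapositive of premise 3 (O(g -> ¬w)) is O(w -> ¬g), and O(w) is already established, so O(¬g).
Premise 9, O(d -> g), contraposes to O(¬g -> ¬d); with O(¬g) we get O(¬d).
Applying K to premise 10 (O(¬d -> p)) and O(¬d) yields O(p).
Premise 6, O(¬a -> ¬p), contraposes to O(p -> a); with O(p) we get O(a).
Premises 2, 4, 5, 7, 8 do not contribute to this derivation.
Hence a is obligatory.

Obligatory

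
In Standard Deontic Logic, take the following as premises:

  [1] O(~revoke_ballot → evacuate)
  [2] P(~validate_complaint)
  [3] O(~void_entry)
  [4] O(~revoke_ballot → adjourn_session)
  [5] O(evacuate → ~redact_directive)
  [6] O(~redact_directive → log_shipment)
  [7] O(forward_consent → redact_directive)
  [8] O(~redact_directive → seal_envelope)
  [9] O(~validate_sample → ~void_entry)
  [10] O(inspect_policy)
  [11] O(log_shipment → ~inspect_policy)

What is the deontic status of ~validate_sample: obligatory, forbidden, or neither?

Neither

Premise 9 is O(~validate_sample → ~void_entry); even if O(~void_entry) held, inferring O(~validate_sample) would be affirming the consequent — invalid.
No premise or chain of K-axiom applications forces O(~validate_sample), and none forces O(validate_sample). So ~validate_sample is neither obligatory nor forbidden under these norms.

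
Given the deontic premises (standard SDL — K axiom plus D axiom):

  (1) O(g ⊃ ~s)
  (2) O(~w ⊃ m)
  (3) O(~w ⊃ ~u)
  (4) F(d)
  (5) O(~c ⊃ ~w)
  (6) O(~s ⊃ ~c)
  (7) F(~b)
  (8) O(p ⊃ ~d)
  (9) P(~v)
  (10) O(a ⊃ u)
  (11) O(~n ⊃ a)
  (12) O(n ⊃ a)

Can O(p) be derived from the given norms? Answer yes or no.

Premise 8 is O(p ⊃ ~d); even if O(~d) held, inferring O(p) would be affirming the consequent — invalid.
No other premise forces O(p). An ideal world satisfying every premise can still have p false, so O(p) is not derivable.

No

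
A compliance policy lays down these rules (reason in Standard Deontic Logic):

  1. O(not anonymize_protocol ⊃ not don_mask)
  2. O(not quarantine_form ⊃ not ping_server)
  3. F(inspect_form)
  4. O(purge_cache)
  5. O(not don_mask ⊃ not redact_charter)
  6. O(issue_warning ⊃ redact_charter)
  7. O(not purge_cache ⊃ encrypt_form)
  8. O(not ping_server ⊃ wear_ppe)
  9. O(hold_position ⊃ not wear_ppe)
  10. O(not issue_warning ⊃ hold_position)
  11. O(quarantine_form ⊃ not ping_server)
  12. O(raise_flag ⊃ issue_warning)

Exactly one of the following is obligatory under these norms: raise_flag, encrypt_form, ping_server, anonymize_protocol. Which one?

anonymize_protocol

Premises 11 and 2 cover both cases: O(quarantine_form ⊃ not ping_server) and O(not quarantine_form ⊃ not ping_server). Since quarantine_form ∨ not quarantine_form is a tautology, O(not ping_server) follows.
Applying K to premise 8 (O(not ping_server ⊃ wear_ppe)) and O(not ping_server) yields O(wear_ppe).
Premise 9 is O(hold_position ⊃ not wear_ppe); contrapositively O(wear_ppe ⊃ not hold_position). Since O(wear_ppe) holds, K gives O(not hold_position).
The contrapositive of premise 10 (O(not issue_warning ⊃ hold_position)) is O(not hold_position ⊃ issue_warning), and O(not hold_position) is already established, so O(issue_warning).
With premise 6, O(issue_warning ⊃ redact_charter), the K-axiom yields O(redact_charter).
Premise 5 is O(not don_mask ⊃ not redact_charter); contrapositively O(redact_charter ⊃ don_mask). Since O(redact_charter) holds, K gives O(don_mask).
The contrapositive of premise 1 (O(not anonymize_protocol ⊃ not don_mask)) is O(don_mask ⊃ anonymize_protocol), and O(don_mask) is already established, so O(anonymize_protocol).
So O(anonymize_protocol) holds — anonymize_protocol is obligatory. None of the other listed options is made obligatory by any chain of premises.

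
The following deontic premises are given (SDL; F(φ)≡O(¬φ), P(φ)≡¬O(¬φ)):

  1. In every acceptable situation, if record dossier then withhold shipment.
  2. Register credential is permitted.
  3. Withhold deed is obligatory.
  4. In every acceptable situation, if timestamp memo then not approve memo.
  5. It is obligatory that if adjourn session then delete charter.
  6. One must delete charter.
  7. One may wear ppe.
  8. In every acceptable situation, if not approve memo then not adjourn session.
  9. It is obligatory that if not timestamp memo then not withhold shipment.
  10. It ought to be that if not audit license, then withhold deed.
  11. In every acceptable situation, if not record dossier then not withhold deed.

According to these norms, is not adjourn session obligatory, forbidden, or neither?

From premise 3 we have O(withhold_deed).
The contrapositive of premise 11 (O(¬record_dossier → ¬withhold_deed)) is O(withhold_deed → record_dossier), and O(withhold_deed) is already established, so O(record_dossier).
From O(record_dossier) and premise 1, O(record_dossier → withhold_shipment), we obtain O(withhold_shipment).
The contrapositive of premise 9 (O(¬timestamp_memo → ¬withhold_shipment)) is O(withhold_shipment → timestamp_memo), and O(withhold_shipment) is already established, so O(timestamp_memo).
Premise 4 is O(timestamp_memo → ¬approve_memo); since O(timestamp_memo), deontic closure gives O(¬approve_memo).
From O(¬approve_memo) and premise 8, O(¬approve_memo → ¬adjourn_session), we obtain O(¬adjourn_session).
Premises 2, 5, 6, 7, 10 do not contribute to this derivation.
Hence ¬adjourn_session is obligatory.

Obligatory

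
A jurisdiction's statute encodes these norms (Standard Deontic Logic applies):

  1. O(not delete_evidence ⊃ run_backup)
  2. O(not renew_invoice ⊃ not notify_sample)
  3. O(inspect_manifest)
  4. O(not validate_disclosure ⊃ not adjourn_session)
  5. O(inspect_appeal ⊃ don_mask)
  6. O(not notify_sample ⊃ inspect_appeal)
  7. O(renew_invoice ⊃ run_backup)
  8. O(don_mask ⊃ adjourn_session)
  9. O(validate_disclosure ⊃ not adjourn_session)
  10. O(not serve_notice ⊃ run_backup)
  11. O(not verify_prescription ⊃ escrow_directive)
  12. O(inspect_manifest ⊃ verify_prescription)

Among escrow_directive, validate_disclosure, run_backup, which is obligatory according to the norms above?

By case analysis on validate_disclosure: premise 9 gives O(validate_disclosure ⊃ not adjourn_session) and premise 4 gives O(not validate_disclosure ⊃ not adjourn_session), so O(not adjourn_session) either way.
Premise 8, O(don_mask ⊃ adjourn_session), contraposes to O(not adjourn_session ⊃ not don_mask); with O(not adjourn_session) we get O(not don_mask).
The contrapositive of premise 5 (O(inspect_appeal ⊃ don_mask)) is O(not don_mask ⊃ not inspect_appeal), and O(not don_mask) is already established, so O(not inspect_appeal).
Premise 6, O(not notify_sample ⊃ inspect_appeal), contraposes to O(not inspect_appeal ⊃ notify_sample); with O(not inspect_appeal) we get O(notify_sample).
Premise 2, O(not renew_invoice ⊃ not notify_sample), contraposes to O(notify_sample ⊃ renew_invoice); with O(notify_sample) we get O(renew_invoice).
Applying K to premise 7 (O(renew_invoice ⊃ run_backup)) and O(renew_invoice) yields O(run_backup).
So O(run_backup) holds — run_backup is obligatory. None of the other listed options is made obligatory by any chain of premises.

run_backup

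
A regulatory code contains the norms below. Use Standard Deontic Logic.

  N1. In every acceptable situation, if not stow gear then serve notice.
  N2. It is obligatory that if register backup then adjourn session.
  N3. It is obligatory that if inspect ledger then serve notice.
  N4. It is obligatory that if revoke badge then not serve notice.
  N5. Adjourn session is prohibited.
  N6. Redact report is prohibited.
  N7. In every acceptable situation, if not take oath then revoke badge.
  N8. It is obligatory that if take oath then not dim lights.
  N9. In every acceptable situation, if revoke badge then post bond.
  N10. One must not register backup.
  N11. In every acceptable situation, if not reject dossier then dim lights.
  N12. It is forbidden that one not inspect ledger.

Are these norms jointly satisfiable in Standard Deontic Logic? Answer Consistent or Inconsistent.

Premise 2 is O(register_backup → adjourn_session), but O(register_backup) is not derivable from the premises, so it does not yield O(adjourn_session).
So O(adjourn_session) is not derivable, and the apparent clash with O(¬adjourn_session) does not arise.
A world satisfying every obligation exists (e.g. adjourn_session=false, dim_lights=false, inspect_ledger=true, post_bond=false, redact_report=false, register_backup=false, reject_dossier=true, revoke_badge=false, serve_notice=true, stow_gear=false, take_oath=true); no atom is both obligatory and forbidden, so the set is consistent.

Consistent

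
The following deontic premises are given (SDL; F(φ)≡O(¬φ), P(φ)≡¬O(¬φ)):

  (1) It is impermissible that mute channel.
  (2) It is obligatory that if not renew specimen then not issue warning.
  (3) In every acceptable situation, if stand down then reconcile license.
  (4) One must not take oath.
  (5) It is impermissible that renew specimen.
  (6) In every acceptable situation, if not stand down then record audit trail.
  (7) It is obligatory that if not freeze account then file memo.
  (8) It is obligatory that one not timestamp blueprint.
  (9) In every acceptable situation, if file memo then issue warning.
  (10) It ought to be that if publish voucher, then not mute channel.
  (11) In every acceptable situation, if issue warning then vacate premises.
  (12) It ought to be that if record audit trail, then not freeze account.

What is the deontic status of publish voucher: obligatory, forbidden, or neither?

Premise 10 is O(publish_voucher → ¬mute_channel); even if O(¬mute_channel) held, inferring O(publish_voucher) would be affirming the consequent — invalid.
No premise or chain of K-axiom applications forces O(publish_voucher), and none forces O(¬publish_voucher). So publish_voucher is neither obligatory nor forbidden under these norms.

Neither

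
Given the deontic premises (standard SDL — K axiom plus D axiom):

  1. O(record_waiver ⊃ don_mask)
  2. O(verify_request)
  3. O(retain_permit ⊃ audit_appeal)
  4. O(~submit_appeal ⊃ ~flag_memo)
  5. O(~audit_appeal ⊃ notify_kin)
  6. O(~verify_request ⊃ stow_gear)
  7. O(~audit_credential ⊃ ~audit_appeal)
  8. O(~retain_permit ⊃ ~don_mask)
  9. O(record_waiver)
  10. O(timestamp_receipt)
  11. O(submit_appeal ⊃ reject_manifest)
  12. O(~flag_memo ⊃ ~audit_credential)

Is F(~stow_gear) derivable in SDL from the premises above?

Premise 6 is O(~verify_request ⊃ stow_gear), but O(~verify_request) is not derivable from the premises, so it does not yield O(stow_gear).
No other premise forces O(stow_gear). An ideal world satisfying every premise can still have ~stow_gear true, so F(~stow_gear) is not derivable.

No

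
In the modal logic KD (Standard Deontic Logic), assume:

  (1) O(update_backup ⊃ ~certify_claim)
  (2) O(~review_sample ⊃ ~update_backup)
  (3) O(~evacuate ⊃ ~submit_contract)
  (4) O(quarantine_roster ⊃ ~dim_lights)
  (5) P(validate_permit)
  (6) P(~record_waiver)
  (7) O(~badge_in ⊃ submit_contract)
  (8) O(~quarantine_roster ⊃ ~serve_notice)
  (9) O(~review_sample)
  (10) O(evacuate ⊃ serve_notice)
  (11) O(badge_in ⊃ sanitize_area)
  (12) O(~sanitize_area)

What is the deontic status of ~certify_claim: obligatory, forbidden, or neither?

Premise 1 is O(update_backup ⊃ ~certify_claim), but O(update_backup) is not derivable from the premises, so it does not yield O(~certify_claim).
No premise or chain of K-axiom applications forces O(~certify_claim), and none forces O(certify_claim). So ~certify_claim is neither obligatory nor forbidden under these norms.

Neither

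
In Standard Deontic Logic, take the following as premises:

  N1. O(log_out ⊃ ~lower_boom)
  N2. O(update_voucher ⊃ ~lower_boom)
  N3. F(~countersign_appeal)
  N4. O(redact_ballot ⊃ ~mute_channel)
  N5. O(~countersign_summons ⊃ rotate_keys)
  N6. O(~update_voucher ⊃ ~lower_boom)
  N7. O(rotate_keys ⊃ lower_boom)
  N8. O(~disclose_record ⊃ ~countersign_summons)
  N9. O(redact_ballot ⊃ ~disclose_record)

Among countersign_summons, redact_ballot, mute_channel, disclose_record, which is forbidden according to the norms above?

redact_ballot

Premises 2 and 6 are O(update_voucher ⊃ ~lower_boom) and O(~update_voucher ⊃ ~lower_boom); every ideal world satisfies update_voucher or ~update_voucher, so in either case ~lower_boom holds — hence O(~lower_boom).
The contrapositive of premise 7 (O(rotate_keys ⊃ lower_boom)) is O(~lower_boom ⊃ ~rotate_keys), and O(~lower_boom) is already established, so O(~rotate_keys).
Premise 5, O(~countersign_summons ⊃ rotate_keys), contraposes to O(~rotate_keys ⊃ countersign_summons); with O(~rotate_keys) we get O(countersign_summons).
Premise 8, O(~disclose_record ⊃ ~countersign_summons), contraposes to O(countersign_summons ⊃ disclose_record); with O(countersign_summons) we get O(disclose_record).
Premise 9, O(redact_ballot ⊃ ~disclose_record), contraposes to O(disclose_record ⊃ ~redact_ballot); with O(disclose_record) we get O(~redact_ballot).
So O(~redact_ballot) holds, i.e. redact_ballot is forbidden. None of the other listed options is forbidden under the premises.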